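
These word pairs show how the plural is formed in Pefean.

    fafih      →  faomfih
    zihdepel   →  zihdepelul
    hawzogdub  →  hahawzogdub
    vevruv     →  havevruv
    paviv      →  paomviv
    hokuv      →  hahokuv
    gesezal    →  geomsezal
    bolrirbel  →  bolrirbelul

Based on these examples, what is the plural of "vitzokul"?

hokuv and paviv both end in -v yet inflect differently (hahokuv, paomviv), so the final letter is not what conditions the rule; the last vowel is.
"vitzokul" has last vowel 'u'. The stems whose last vowel is 'u' (hokuv → hahokuv, hawzogdub → hahawzogdub, vevruv → havevruv) add the prefix ha-.
So vitzokul → havitzokul.

havitzokul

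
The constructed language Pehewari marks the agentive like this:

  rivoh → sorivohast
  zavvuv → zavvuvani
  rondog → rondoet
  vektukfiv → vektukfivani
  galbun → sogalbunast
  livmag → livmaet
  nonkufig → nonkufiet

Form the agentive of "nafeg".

"nafeg" ends in -g. The stems ending in -g (livmag → livmaet, rondog → rondoet, nonkufig → nonkufiet) drop the final letter and add -et.
The other patterns: stems ending in -v add -ani; stems ending in -h or -n add so- … -ast around the stem.
So nafeg → nafeet.

nafeet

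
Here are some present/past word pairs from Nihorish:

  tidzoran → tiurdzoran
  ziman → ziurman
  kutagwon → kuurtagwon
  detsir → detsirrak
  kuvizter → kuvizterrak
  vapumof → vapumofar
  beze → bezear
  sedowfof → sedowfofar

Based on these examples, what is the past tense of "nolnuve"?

nolnuvear

"nolnuve" ends in -e. The one such stem in the data (beze → bezear) adds -ar, so the same rule applies.
The other patterns: stems ending in -n insert -ur- after the first vowel; stems ending in -r double the final consonant and add -ak.
So nolnuve → nolnuvear.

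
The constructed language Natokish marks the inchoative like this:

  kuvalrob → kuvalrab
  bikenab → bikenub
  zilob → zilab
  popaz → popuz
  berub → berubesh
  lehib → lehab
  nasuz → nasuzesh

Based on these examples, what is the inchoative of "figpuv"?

figpuvesh

"figpuv" has last vowel 'u'. The stems whose last vowel is 'u' (nasuz → nasuzesh, berub → berubesh) add -esh.
The other patterns: stems whose last vowel is 'a' change the last vowel to 'u'; stems whose last vowel is 'i' or 'o' change the last vowel to 'a'.
So figpuv → figpuvesh.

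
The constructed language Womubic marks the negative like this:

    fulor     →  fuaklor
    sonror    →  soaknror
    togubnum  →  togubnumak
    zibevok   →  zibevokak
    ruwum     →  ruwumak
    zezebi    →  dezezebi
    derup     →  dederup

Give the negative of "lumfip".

fulor and zibevok both have last vowel 'o' yet inflect differently (fuaklor, zibevokak), so the last vowel is not what conditions the rule; the final letter is.
"lumfip" ends in -p. The one such stem in the data (derup → dederup) adds the prefix de-, so the same rule applies.
So lumfip → delumfip.

delumfip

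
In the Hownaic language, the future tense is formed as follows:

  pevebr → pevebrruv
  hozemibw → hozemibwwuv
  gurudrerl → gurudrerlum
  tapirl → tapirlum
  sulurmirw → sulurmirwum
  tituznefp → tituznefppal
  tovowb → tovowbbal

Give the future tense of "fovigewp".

fovigewppal

"fovigewp" has second-to-last letter 'w'. The one such stem in the data (tovowb → tovowbbal) doubles the final consonant and adds -al (as does tituznefp), so the same rule applies.
The other patterns: stems whose second-to-last letter is 'b' double the final consonant and add -uv; stems whose second-to-last letter is 'r' add -um.
So fovigewp → fovigewppal.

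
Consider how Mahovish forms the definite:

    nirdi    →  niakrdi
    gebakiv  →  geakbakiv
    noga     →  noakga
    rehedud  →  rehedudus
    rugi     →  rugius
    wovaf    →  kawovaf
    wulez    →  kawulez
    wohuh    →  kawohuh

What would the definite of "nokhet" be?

rugi and nirdi both end in -i yet inflect differently (rugius, niakrdi), so the final letter is not what conditions the rule; the first letter is.
"nokhet" begins with n-. The stems beginning with n- (nirdi → niakrdi, noga → noakga) insert -ak- after the first vowel.
The other patterns: stems beginning with r- add -us; stems beginning with w- add the prefix ka-.
So nokhet → noakkhet.

noakkhet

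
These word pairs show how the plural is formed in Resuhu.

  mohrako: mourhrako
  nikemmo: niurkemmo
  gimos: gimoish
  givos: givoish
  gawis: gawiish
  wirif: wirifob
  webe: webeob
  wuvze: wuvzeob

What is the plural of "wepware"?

wepwareob

mohrako and gimos both have last vowel 'o' yet inflect differently (mourhrako, gimoish), so the last vowel is not what conditions the rule; the final letter is.
"wepware" ends in -e. The stems ending in -e (webe → webeob, wuvze → wuvzeob) add -ob.
So wepware → wepwareob.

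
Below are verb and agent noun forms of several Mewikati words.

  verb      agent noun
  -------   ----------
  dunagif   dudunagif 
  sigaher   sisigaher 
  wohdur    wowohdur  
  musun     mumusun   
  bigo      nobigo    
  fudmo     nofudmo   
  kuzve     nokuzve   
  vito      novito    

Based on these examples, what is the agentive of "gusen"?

kuzve and sigaher both have last vowel 'e' yet inflect differently (nokuzve, sisigaher), so the last vowel is not what conditions the rule; whether the stem ends in a vowel or a consonant is.
"gusen" ends in a consonant. The stems ending in a consonant (sigaher → sisigaher, wohdur → wowohdur, dunagif → dudunagif) repeat the first consonant+vowel as a prefix.
So gusen → gugusen.

gugusen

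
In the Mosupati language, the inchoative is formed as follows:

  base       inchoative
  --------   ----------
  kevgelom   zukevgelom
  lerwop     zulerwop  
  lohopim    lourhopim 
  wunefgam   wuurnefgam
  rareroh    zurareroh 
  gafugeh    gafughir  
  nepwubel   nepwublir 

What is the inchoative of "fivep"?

fivpir

gafugeh and rareroh both end in -h yet inflect differently (gafughir, zurareroh), so the final letter is not what conditions the rule; the last vowel is.
"fivep" has last vowel 'e'. The stems whose last vowel is 'e' (gafugeh → gafughir, nepwubel → nepwublir) delete the last vowel and add -ir.
So fivep → fivpir.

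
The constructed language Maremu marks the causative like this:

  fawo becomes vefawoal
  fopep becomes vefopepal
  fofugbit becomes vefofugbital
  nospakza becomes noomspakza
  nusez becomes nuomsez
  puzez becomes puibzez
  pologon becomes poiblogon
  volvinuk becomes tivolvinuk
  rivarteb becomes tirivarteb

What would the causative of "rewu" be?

"rewu" begins with r-. The one such stem in the data (rivarteb → tirivarteb) adds the prefix ti-, so the same rule applies.
The other patterns: stems beginning with f- add ve- … -al around the stem; stems beginning with n- insert -om- after the first vowel; stems beginning with p- insert -ib- after the first vowel.
So rewu → tirewu.

tirewu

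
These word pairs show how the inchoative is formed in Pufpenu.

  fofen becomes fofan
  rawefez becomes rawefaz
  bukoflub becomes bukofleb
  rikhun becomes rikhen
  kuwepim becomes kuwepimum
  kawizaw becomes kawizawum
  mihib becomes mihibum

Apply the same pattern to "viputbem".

viputbam

fofen and rikhun both end in -n yet inflect differently (fofan, rikhen), so the final letter is not what conditions the rule; the last vowel is.
"viputbem" has last vowel 'e'. The stems whose last vowel is 'e' (fofen → fofan, rawefez → rawefaz) change the last vowel to 'a'.
The other patterns: stems whose last vowel is 'u' change the last vowel to 'e'; stems whose last vowel is 'a' or 'i' add -um.
So viputbem → viputbam.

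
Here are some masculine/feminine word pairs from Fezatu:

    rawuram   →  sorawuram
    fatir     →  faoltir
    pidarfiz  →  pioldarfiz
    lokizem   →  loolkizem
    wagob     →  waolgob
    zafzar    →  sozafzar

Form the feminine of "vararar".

sovararar

zafzar and fatir both end in -r yet inflect differently (sozafzar, faoltir), so the final letter is not what conditions the rule; the last vowel is.
"vararar" has last vowel 'a'. The stems whose last vowel is 'a' (zafzar → sozafzar, rawuram → sorawuram) add the prefix so-.
So vararar → sovararar.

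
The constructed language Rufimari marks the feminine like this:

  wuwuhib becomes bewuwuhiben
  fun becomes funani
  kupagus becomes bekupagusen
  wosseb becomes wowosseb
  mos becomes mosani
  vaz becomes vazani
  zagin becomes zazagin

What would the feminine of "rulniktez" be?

berulniktezen

fun and zagin both end in -n yet inflect differently (funani, zazagin), so the final letter is not what conditions the rule; the number of vowels is.
"rulniktez" has 3 vowels. The stems with 3 vowels (kupagus → bekupagusen, wuwuhib → bewuwuhiben) add be- … -en around the stem.
So rulniktez → berulniktezen.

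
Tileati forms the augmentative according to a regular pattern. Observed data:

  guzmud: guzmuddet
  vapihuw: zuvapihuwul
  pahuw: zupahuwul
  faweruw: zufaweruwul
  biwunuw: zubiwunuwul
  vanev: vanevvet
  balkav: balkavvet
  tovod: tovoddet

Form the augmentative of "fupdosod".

fupdosoddet

"fupdosod" ends in -d. The stems ending in -d (guzmud → guzmuddet, tovod → tovoddet) double the final consonant and add -et.
The other pattern: stems ending in -w add zu- … -ul around the stem.
So fupdosod → fupdosoddet.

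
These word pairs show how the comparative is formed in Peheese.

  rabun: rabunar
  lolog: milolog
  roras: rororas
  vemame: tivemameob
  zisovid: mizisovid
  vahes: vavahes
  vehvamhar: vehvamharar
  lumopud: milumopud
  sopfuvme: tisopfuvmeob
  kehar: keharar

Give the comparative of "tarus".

tatarus

"tarus" ends in -s. The stems ending in -s (roras → rororas, vahes → vavahes) repeat the first consonant+vowel as a prefix.
So tarus → tatarus.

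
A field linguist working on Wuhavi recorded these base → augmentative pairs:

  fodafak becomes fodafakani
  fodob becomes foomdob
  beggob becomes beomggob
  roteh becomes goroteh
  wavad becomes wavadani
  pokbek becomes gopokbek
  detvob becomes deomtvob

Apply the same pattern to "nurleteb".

fodafak and pokbek both end in -k yet inflect differently (fodafakani, gopokbek), so the final letter is not what conditions the rule; the last vowel is.
"nurleteb" has last vowel 'e'. The stems whose last vowel is 'e' (roteh → goroteh, pokbek → gopokbek) add the prefix go-.
So nurleteb → gonurleteb.

gonurleteb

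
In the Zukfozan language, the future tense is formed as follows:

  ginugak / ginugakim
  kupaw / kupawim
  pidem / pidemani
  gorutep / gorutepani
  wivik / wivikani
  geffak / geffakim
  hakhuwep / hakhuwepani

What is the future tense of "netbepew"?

ginugak and wivik both end in -k yet inflect differently (ginugakim, wivikani), so the final letter is not what conditions the rule; the last vowel is.
"netbepew" has last vowel 'e'. The stems whose last vowel is 'e' (hakhuwep → hakhuwepani, pidem → pidemani, gorutep → gorutepani) add -ani.
The other pattern: stems whose last vowel is 'a' add -im.
So netbepew → netbepewani.

netbepewani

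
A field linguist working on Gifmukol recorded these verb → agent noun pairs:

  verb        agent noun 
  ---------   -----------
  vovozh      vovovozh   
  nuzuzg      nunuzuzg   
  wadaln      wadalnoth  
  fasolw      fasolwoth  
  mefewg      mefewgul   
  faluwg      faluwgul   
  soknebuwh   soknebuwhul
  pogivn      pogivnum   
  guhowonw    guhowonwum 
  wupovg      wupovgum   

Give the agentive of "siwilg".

nuzuzg and mefewg both end in -g yet inflect differently (nunuzuzg, mefewgul), so the final letter is not what conditions the rule; the second-to-last letter is.
"siwilg" has second-to-last letter 'l'. The stems whose second-to-last letter is 'l' (wadaln → wadalnoth, fasolw → fasolwoth) add -oth.
So siwilg → siwilgoth.

siwilgoth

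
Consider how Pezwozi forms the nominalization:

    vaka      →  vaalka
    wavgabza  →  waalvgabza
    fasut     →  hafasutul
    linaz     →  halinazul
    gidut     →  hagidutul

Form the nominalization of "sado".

saaldo

vaka and linaz both have last vowel 'a' yet inflect differently (vaalka, halinazul), so the last vowel is not what conditions the rule; whether the stem ends in a vowel or a consonant is.
"sado" ends in a vowel. The stems ending in a vowel (vaka → vaalka, wavgabza → waalvgabza) insert -al- after the first vowel.
So sado → saaldo.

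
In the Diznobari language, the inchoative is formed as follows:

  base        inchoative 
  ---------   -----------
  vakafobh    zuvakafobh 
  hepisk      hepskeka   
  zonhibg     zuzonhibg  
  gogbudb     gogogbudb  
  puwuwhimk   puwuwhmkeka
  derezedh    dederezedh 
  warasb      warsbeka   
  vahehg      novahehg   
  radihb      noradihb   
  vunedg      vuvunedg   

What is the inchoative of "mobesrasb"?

mobesrsbeka

vunedg and zonhibg both end in -g yet inflect differently (vuvunedg, zuzonhibg), so the final letter is not what conditions the rule; the second-to-last letter is.
"mobesrasb" has second-to-last letter 's'. The stems whose second-to-last letter is 's' (hepisk → hepskeka, warasb → warsbeka) delete the last vowel and add -eka.
The other patterns: stems whose second-to-last letter is 'd' repeat the first consonant+vowel as a prefix; stems whose second-to-last letter is 'b' add the prefix zu-; stems whose second-to-last letter is 'h' add the prefix no-.
So mobesrasb → mobesrsbeka.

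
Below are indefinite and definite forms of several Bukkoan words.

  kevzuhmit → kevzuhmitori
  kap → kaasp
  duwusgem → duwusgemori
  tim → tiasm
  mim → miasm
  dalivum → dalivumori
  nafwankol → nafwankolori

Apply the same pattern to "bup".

duwusgem and tim both end in -m yet inflect differently (duwusgemori, tiasm), so the final letter is not what conditions the rule; the number of vowels is.
"bup" has 1 vowel. The stems with 1 vowel (tim → tiasm, mim → miasm, kap → kaasp) insert -as- after the first vowel.
The other pattern: stems with 3 vowels add -ori.
So bup → buasp.

buasp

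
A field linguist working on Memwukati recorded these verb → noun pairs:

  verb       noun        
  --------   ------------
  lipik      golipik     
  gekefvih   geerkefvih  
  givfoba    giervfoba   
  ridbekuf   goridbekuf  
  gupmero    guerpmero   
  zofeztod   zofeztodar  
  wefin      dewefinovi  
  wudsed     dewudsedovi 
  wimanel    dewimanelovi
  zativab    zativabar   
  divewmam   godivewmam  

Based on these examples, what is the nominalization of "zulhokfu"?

zulhokfuar

"zulhokfu" begins with z-. The stems beginning with z- (zofeztod → zofeztodar, zativab → zativabar) add -ar.
The other patterns: stems beginning with g- insert -er- after the first vowel; stems beginning with w- add de- … -ovi around the stem; stems beginning with d-, l- or r- add the prefix go-.
So zulhokfu → zulhokfuar.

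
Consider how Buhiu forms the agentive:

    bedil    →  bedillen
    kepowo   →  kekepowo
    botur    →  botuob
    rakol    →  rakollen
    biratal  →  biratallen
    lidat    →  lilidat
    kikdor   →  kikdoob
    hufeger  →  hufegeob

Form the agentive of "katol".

katollen

"katol" ends in -l. The stems ending in -l (bedil → bedillen, rakol → rakollen, biratal → biratallen) double the final consonant and add -en.
The other patterns: stems ending in -r drop the final letter and add -ob; stems ending in -o or -t repeat the first consonant+vowel as a prefix.
So katol → katollen.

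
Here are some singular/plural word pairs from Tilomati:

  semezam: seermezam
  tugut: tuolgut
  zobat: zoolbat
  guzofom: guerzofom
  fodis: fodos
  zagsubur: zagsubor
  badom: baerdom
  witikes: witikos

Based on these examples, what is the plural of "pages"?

zobat and semezam both have last vowel 'a' yet inflect differently (zoolbat, seermezam), so the last vowel is not what conditions the rule; the final letter is.
"pages" ends in -s. The stems ending in -s (fodis → fodos, witikes → witikos) change the last vowel to 'o'.
The other patterns: stems ending in -t insert -ol- after the first vowel; stems ending in -m insert -er- after the first vowel.
So pages → pagos.

pagos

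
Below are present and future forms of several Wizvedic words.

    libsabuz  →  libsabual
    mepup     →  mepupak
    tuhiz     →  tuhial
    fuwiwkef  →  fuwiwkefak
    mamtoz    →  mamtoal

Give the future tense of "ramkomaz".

ramkomaal

libsabuz and mepup both have last vowel 'u' yet inflect differently (libsabual, mepupak), so the last vowel is not what conditions the rule; the final letter is.
"ramkomaz" ends in -z. The stems ending in -z (libsabuz → libsabual, tuhiz → tuhial, mamtoz → mamtoal) drop the final letter and add -al.
The other pattern: stems ending in -f or -p add -ak.
So ramkomaz → ramkomaal.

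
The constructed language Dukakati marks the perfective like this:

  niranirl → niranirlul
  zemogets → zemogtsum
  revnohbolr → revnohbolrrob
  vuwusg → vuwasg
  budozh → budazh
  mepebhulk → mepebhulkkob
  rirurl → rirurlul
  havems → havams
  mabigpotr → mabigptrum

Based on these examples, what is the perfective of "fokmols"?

fokmolssob

mabigpotr and revnohbolr both end in -r yet inflect differently (mabigptrum, revnohbolrrob), so the final letter is not what conditions the rule; the second-to-last letter is.
"fokmols" has second-to-last letter 'l'. The stems whose second-to-last letter is 'l' (revnohbolr → revnohbolrrob, mepebhulk → mepebhulkkob) double the final consonant and add -ob.
So fokmols → fokmolssob.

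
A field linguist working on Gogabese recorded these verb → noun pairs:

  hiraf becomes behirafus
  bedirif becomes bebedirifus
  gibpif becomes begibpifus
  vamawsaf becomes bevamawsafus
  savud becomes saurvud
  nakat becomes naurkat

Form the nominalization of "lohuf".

"lohuf" ends in -f. The stems ending in -f (hiraf → behirafus, bedirif → bebedirifus, gibpif → begibpifus) add be- … -us around the stem.
So lohuf → belohufus.

belohufus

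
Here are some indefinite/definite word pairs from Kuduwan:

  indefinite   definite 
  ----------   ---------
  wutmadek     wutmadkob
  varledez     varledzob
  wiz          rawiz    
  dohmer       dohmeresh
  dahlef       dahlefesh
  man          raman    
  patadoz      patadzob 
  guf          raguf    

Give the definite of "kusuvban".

kusuvbnob

"kusuvban" has 3 vowels. The stems with 3 vowels (wutmadek → wutmadkob, varledez → varledzob, patadoz → patadzob) delete the last vowel and add -ob.
The other patterns: stems with 1 vowel add the prefix ra-; stems with 2 vowels add -esh.
So kusuvban → kusuvbnob.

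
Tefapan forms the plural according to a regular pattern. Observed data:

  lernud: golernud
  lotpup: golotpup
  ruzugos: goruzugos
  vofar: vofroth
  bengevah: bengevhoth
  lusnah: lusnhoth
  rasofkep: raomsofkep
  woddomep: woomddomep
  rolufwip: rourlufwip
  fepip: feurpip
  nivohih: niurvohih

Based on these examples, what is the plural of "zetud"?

gozetud

lotpup and rasofkep both end in -p yet inflect differently (golotpup, raomsofkep), so the final letter is not what conditions the rule; the last vowel is.
"zetud" has last vowel 'u'. The stems whose last vowel is 'u' (lernud → golernud, lotpup → golotpup) add the prefix go-.
The other patterns: stems whose last vowel is 'a' delete the last vowel and add -oth; stems whose last vowel is 'e' insert -om- after the first vowel; stems whose last vowel is 'i' insert -ur- after the first vowel.
So zetud → gozetud.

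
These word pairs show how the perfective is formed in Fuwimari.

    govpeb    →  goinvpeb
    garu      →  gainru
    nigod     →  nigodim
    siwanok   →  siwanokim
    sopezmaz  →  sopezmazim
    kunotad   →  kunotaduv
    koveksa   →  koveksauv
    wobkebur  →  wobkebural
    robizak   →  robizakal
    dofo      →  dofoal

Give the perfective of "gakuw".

gainkuw

nigod and kunotad both end in -d yet inflect differently (nigodim, kunotaduv), so the final letter is not what conditions the rule; the first letter is.
"gakuw" begins with g-. The stems beginning with g- (govpeb → goinvpeb, garu → gainru) insert -in- after the first vowel.
The other patterns: stems beginning with n- or s- add -im; stems beginning with k- add -uv; stems beginning with d-, r- or w- add -al.
So gakuw → gainkuw.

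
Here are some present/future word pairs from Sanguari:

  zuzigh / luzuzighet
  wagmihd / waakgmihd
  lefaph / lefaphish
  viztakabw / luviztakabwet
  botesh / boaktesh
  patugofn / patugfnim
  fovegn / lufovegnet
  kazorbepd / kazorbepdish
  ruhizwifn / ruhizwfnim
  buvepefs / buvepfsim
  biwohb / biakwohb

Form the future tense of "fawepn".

kazorbepd and wagmihd both end in -d yet inflect differently (kazorbepdish, waakgmihd), so the final letter is not what conditions the rule; the second-to-last letter is.
"fawepn" has second-to-last letter 'p'. The stems whose second-to-last letter is 'p' (lefaph → lefaphish, kazorbepd → kazorbepdish) add -ish.
The other patterns: stems whose second-to-last letter is 'f' delete the last vowel and add -im; stems whose second-to-last letter is 'h' or 's' insert -ak- after the first vowel; stems whose second-to-last letter is 'b' or 'g' add lu- … -et around the stem.
So fawepn → fawepnish.

fawepnish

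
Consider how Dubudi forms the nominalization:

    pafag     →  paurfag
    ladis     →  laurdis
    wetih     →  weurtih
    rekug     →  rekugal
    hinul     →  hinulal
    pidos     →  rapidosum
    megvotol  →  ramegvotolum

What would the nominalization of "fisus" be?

fisusal

"fisus" has last vowel 'u'. The stems whose last vowel is 'u' (rekug → rekugal, hinul → hinulal) add -al.
The other patterns: stems whose last vowel is 'a' or 'i' insert -ur- after the first vowel; stems whose last vowel is 'o' add ra- … -um around the stem.
So fisus → fisusal.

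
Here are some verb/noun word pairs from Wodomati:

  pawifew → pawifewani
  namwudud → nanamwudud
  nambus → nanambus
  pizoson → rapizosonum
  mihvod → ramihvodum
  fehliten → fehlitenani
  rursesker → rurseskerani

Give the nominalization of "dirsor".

radirsorum

fehliten and pizoson both end in -n yet inflect differently (fehlitenani, rapizosonum), so the final letter is not what conditions the rule; the last vowel is.
"dirsor" has last vowel 'o'. The stems whose last vowel is 'o' (mihvod → ramihvodum, pizoson → rapizosonum) add ra- … -um around the stem.
So dirsor → radirsorum.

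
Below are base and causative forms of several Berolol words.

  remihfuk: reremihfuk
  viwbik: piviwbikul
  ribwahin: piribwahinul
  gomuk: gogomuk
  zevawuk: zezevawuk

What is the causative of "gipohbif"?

pigipohbiful

"gipohbif" has last vowel 'i'. The stems whose last vowel is 'i' (ribwahin → piribwahinul, viwbik → piviwbikul) add pi- … -ul around the stem.
The other pattern: stems whose last vowel is 'u' repeat the first consonant+vowel as a prefix.
So gipohbif → pigipohbiful.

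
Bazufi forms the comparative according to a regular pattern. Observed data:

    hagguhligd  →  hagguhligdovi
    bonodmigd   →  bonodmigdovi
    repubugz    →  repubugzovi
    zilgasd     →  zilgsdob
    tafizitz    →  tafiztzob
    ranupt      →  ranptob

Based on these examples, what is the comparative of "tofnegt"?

tofnegtovi

hagguhligd and zilgasd both end in -d yet inflect differently (hagguhligdovi, zilgsdob), so the final letter is not what conditions the rule; the second-to-last letter is.
"tofnegt" has second-to-last letter 'g'. The stems whose second-to-last letter is 'g' (hagguhligd → hagguhligdovi, bonodmigd → bonodmigdovi, repubugz → repubugzovi) add -ovi.
The other pattern: stems whose second-to-last letter is 'p', 's' or 't' delete the last vowel and add -ob.
So tofnegt → tofnegtovi.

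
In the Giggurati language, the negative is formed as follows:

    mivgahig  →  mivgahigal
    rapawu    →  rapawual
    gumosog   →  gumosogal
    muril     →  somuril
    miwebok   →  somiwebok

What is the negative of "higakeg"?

"higakeg" ends in -g. The stems ending in -g (mivgahig → mivgahigal, gumosog → gumosogal) add -al.
So higakeg → higakegal.

higakegal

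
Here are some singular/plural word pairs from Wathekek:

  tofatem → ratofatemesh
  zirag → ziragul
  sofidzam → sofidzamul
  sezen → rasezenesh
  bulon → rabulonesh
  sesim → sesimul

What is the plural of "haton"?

rahatonesh

tofatem and sesim both end in -m yet inflect differently (ratofatemesh, sesimul), so the final letter is not what conditions the rule; the last vowel is.
"haton" has last vowel 'o'. The one such stem in the data (bulon → rabulonesh) adds ra- … -esh around the stem, so the same rule applies.
The other pattern: stems whose last vowel is 'a' or 'i' add -ul.
So haton → rahatonesh.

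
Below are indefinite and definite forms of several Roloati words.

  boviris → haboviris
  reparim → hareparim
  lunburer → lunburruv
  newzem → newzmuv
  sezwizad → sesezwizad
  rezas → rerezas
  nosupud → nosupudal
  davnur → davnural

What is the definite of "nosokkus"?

"nosokkus" has last vowel 'u'. The stems whose last vowel is 'u' (nosupud → nosupudal, davnur → davnural) add -al.
So nosokkus → nosokkusal.

nosokkusal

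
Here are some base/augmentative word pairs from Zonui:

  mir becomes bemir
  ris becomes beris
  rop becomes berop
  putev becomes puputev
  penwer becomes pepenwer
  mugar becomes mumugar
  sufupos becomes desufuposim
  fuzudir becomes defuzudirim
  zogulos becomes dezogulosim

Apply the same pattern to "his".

"his" has 1 vowel. The stems with 1 vowel (mir → bemir, ris → beris, rop → berop) add the prefix be-.
So his → behis.

behis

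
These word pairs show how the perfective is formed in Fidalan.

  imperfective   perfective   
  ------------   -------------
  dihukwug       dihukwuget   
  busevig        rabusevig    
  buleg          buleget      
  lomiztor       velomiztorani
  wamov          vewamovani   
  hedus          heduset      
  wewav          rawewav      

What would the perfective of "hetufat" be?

rahetufat

dihukwug and busevig both end in -g yet inflect differently (dihukwuget, rabusevig), so the final letter is not what conditions the rule; the last vowel is.
"hetufat" has last vowel 'a'. The one such stem in the data (wewav → rawewav) adds the prefix ra-, so the same rule applies.
So hetufat → rahetufat.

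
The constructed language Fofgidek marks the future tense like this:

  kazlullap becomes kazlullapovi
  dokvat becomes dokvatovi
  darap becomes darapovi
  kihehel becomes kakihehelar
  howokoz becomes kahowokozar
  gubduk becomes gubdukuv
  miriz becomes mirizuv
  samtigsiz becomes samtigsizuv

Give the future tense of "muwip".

howokoz and miriz both end in -z yet inflect differently (kahowokozar, mirizuv), so the final letter is not what conditions the rule; the last vowel is.
"muwip" has last vowel 'i'. The stems whose last vowel is 'i' (miriz → mirizuv, samtigsiz → samtigsizuv) add -uv.
So muwip → muwipuv.

muwipuv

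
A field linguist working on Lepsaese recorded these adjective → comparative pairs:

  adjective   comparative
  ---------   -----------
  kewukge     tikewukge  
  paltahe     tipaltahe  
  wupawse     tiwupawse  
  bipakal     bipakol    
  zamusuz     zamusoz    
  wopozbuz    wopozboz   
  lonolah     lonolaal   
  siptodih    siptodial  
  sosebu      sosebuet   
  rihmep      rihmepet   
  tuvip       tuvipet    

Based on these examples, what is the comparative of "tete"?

"tete" ends in -e. The stems ending in -e (kewukge → tikewukge, paltahe → tipaltahe, wupawse → tiwupawse) add the prefix ti-.
So tete → titete.

titete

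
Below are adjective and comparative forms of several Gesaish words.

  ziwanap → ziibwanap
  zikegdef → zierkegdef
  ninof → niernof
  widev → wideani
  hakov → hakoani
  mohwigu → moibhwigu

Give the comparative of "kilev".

kileani

"kilev" ends in -v. The stems ending in -v (widev → wideani, hakov → hakoani) drop the final letter and add -ani.
So kilev → kileani.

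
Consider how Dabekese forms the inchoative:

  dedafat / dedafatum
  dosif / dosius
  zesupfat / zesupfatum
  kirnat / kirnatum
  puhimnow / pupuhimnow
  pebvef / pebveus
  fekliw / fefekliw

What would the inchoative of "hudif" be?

dosif and fekliw both have last vowel 'i' yet inflect differently (dosius, fefekliw), so the last vowel is not what conditions the rule; the final letter is.
"hudif" ends in -f. The stems ending in -f (dosif → dosius, pebvef → pebveus) drop the final letter and add -us.
The other patterns: stems ending in -t add -um; stems ending in -w repeat the first consonant+vowel as a prefix.
So hudif → hudius.

hudius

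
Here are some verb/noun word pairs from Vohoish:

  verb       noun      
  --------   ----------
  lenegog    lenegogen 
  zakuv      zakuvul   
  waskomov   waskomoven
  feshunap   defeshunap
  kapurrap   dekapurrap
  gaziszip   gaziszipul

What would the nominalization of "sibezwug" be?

sibezwugul

"sibezwug" has last vowel 'u'. The one such stem in the data (zakuv → zakuvul) adds -ul, so the same rule applies.
So sibezwug → sibezwugul.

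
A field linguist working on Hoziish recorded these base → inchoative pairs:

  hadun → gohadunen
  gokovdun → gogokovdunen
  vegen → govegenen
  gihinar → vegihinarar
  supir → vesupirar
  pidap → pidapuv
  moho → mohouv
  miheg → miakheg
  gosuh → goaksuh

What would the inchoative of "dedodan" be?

godedodanen

gihinar and pidap both have last vowel 'a' yet inflect differently (vegihinarar, pidapuv), so the last vowel is not what conditions the rule; the final letter is.
"dedodan" ends in -n. The stems ending in -n (hadun → gohadunen, gokovdun → gogokovdunen, vegen → govegenen) add go- … -en around the stem.
The other patterns: stems ending in -r add ve- … -ar around the stem; stems ending in -o or -p add -uv; stems ending in -g or -h insert -ak- after the first vowel.
So dedodan → godedodanen.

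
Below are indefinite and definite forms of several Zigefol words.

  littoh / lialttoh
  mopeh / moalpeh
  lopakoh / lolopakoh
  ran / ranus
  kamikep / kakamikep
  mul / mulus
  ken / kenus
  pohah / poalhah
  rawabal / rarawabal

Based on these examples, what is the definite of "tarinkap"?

mul and rawabal both end in -l yet inflect differently (mulus, rarawabal), so the final letter is not what conditions the rule; the number of vowels is.
"tarinkap" has 3 vowels. The stems with 3 vowels (rawabal → rarawabal, kamikep → kakamikep, lopakoh → lolopakoh) repeat the first consonant+vowel as a prefix.
The other patterns: stems with 1 vowel add -us; stems with 2 vowels insert -al- after the first vowel.
So tarinkap → tatarinkap.

tatarinkap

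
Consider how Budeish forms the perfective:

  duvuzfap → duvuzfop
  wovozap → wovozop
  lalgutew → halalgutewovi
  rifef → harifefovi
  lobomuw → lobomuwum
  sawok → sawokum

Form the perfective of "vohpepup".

vohpepupum

"vohpepup" has last vowel 'u'. The one such stem in the data (lobomuw → lobomuwum) adds -um, so the same rule applies.
So vohpepup → vohpepupum.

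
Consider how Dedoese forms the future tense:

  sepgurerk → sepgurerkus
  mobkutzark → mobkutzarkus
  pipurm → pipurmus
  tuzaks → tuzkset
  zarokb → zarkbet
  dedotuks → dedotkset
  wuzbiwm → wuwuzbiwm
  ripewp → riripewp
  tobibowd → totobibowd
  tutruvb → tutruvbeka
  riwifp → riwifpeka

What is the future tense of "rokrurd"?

rokrurdus

pipurm and wuzbiwm both end in -m yet inflect differently (pipurmus, wuwuzbiwm), so the final letter is not what conditions the rule; the second-to-last letter is.
"rokrurd" has second-to-last letter 'r'. The stems whose second-to-last letter is 'r' (sepgurerk → sepgurerkus, mobkutzark → mobkutzarkus, pipurm → pipurmus) add -us.
The other patterns: stems whose second-to-last letter is 'k' delete the last vowel and add -et; stems whose second-to-last letter is 'w' repeat the first consonant+vowel as a prefix; stems whose second-to-last letter is 'f' or 'v' add -eka.
So rokrurd → rokrurdus.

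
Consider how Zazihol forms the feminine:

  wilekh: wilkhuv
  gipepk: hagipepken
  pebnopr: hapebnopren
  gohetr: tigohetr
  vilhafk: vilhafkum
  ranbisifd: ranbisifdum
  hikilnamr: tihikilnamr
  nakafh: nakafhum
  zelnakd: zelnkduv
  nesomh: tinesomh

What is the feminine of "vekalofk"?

vilhafk and gipepk both end in -k yet inflect differently (vilhafkum, hagipepken), so the final letter is not what conditions the rule; the second-to-last letter is.
"vekalofk" has second-to-last letter 'f'. The stems whose second-to-last letter is 'f' (ranbisifd → ranbisifdum, nakafh → nakafhum, vilhafk → vilhafkum) add -um.
The other patterns: stems whose second-to-last letter is 'p' add ha- … -en around the stem; stems whose second-to-last letter is 'k' delete the last vowel and add -uv; stems whose second-to-last letter is 'm' or 't' add the prefix ti-.
So vekalofk → vekalofkum.

vekalofkum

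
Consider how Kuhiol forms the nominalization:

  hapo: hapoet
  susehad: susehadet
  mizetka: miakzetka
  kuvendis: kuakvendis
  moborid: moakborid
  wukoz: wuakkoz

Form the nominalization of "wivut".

susehad and moborid both end in -d yet inflect differently (susehadet, moakborid), so the final letter is not what conditions the rule; the first letter is.
"wivut" begins with w-. The one such stem in the data (wukoz → wuakkoz) inserts -ak- after the first vowel (as do mizetka, kuvendis), so the same rule applies.
The other pattern: stems beginning with h- or s- add -et.
So wivut → wiakvut.

wiakvut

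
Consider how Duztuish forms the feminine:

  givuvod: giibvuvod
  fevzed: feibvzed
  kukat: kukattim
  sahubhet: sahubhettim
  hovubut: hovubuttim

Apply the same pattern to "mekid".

meibkid

fevzed and sahubhet both have last vowel 'e' yet inflect differently (feibvzed, sahubhettim), so the last vowel is not what conditions the rule; the final letter is.
"mekid" ends in -d. The stems ending in -d (givuvod → giibvuvod, fevzed → feibvzed) insert -ib- after the first vowel.
So mekid → meibkid.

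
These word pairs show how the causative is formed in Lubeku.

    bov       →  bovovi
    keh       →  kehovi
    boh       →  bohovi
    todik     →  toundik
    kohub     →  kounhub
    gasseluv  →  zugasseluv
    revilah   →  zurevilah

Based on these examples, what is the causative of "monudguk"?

bov and gasseluv both end in -v yet inflect differently (bovovi, zugasseluv), so the final letter is not what conditions the rule; the number of vowels is.
"monudguk" has 3 vowels. The stems with 3 vowels (gasseluv → zugasseluv, revilah → zurevilah) add the prefix zu-.
The other patterns: stems with 1 vowel add -ovi; stems with 2 vowels insert -un- after the first vowel.
So monudguk → zumonudguk.

zumonudguk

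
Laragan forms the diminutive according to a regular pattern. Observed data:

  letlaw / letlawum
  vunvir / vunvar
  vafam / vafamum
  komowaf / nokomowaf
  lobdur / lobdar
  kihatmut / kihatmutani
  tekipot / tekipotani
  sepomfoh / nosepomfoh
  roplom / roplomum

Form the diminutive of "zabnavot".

"zabnavot" ends in -t. The stems ending in -t (tekipot → tekipotani, kihatmut → kihatmutani) add -ani.
The other patterns: stems ending in -r change the last vowel to 'a'; stems ending in -f or -h add the prefix no-; stems ending in -m or -w add -um.
So zabnavot → zabnavotani.

zabnavotani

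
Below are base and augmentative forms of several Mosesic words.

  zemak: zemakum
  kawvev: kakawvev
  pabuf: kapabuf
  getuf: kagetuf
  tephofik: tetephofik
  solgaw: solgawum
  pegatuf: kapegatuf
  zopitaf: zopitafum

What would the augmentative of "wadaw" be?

wadawum

"wadaw" has last vowel 'a'. The stems whose last vowel is 'a' (solgaw → solgawum, zemak → zemakum, zopitaf → zopitafum) add -um.
The other patterns: stems whose last vowel is 'e' or 'i' repeat the first consonant+vowel as a prefix; stems whose last vowel is 'u' add the prefix ka-.
So wadaw → wadawum.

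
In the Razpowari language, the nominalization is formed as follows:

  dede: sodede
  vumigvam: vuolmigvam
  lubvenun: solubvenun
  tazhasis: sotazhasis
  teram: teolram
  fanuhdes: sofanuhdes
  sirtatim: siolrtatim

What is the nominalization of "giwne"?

sogiwne

sirtatim and tazhasis both have last vowel 'i' yet inflect differently (siolrtatim, sotazhasis), so the last vowel is not what conditions the rule; the final letter is.
"giwne" ends in -e. The one such stem in the data (dede → sodede) adds the prefix so-, so the same rule applies.
The other pattern: stems ending in -m insert -ol- after the first vowel.
So giwne → sogiwne.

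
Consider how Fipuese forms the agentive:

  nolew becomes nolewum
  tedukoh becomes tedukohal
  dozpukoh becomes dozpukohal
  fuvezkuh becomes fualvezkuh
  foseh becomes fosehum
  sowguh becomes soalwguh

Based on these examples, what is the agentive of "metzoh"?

metzohal

foseh and fuvezkuh both end in -h yet inflect differently (fosehum, fualvezkuh), so the final letter is not what conditions the rule; the last vowel is.
"metzoh" has last vowel 'o'. The stems whose last vowel is 'o' (dozpukoh → dozpukohal, tedukoh → tedukohal) add -al.
So metzoh → metzohal.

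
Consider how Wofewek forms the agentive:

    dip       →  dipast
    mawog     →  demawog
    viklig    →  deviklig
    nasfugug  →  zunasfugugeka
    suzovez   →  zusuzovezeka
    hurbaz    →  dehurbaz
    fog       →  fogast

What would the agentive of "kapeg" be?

dekapeg

fog and viklig both end in -g yet inflect differently (fogast, deviklig), so the final letter is not what conditions the rule; the number of vowels is.
"kapeg" has 2 vowels. The stems with 2 vowels (viklig → deviklig, mawog → demawog, hurbaz → dehurbaz) add the prefix de-.
So kapeg → dekapeg.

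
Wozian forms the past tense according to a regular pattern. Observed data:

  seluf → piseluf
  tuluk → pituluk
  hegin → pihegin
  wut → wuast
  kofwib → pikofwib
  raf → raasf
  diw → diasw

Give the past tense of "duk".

seluf and raf both end in -f yet inflect differently (piseluf, raasf), so the final letter is not what conditions the rule; the number of vowels is.
"duk" has 1 vowel. The stems with 1 vowel (raf → raasf, diw → diasw, wut → wuast) insert -as- after the first vowel.
So duk → duask.

duask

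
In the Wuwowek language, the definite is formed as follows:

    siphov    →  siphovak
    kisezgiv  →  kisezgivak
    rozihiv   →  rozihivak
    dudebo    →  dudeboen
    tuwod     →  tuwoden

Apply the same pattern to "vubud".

"vubud" ends in -d. The one such stem in the data (tuwod → tuwoden) adds -en, so the same rule applies.
So vubud → vubuden.

vubuden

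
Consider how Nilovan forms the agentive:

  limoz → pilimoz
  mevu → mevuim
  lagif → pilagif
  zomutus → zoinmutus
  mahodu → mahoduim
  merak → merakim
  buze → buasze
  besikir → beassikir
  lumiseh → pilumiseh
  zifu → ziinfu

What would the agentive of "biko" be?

mahodu and zifu both end in -u yet inflect differently (mahoduim, ziinfu), so the final letter is not what conditions the rule; the first letter is.
"biko" begins with b-. The stems beginning with b- (besikir → beassikir, buze → buasze) insert -as- after the first vowel.
The other patterns: stems beginning with m- add -im; stems beginning with z- insert -in- after the first vowel; stems beginning with l- add the prefix pi-.
So biko → biasko.

biasko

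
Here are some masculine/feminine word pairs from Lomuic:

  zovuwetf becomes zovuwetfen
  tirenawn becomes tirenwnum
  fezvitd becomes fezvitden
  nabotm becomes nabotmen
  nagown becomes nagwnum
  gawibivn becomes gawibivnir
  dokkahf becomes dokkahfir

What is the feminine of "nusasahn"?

nusasahnir

zovuwetf and dokkahf both end in -f yet inflect differently (zovuwetfen, dokkahfir), so the final letter is not what conditions the rule; the second-to-last letter is.
"nusasahn" has second-to-last letter 'h'. The one such stem in the data (dokkahf → dokkahfir) adds -ir, so the same rule applies.
So nusasahn → nusasahnir.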